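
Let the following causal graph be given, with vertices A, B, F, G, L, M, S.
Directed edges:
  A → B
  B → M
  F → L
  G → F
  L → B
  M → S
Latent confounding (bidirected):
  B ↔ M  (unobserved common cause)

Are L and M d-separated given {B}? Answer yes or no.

No — L and M are d-connected given {B}.

Bayes-Ball from L | {B} reaches {A,F,G,M,S}.
M ∈ reach(L|{B}) ⇒ L ⊥̸ M | {B}.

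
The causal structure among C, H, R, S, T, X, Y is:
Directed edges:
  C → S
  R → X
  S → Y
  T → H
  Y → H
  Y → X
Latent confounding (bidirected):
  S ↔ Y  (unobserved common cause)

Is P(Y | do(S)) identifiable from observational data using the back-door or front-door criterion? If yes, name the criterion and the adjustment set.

P(Y|do(S)): not identifiable (no BD/FD set).

desc(S)\{S}={H,X,Y}; candidates ⊆ {C,R,T}.
S↔Y: latent back-door arc(s) into S.
size 0: {}; under {} S still reaches {C,H,X,Y} ∋ Y.
size 1: {C}, {R}, {T}; under {C} S still reaches {H,X,Y} ∋ Y.
size 2: {C,R}, {C,T}, {R,T}; under {C,R} S still reaches {H,X,Y} ∋ Y.
S↔Y cannot be blocked by any observed set — no back-door set.
No mediator lies on a directed S→…→Y path.
Neither criterion identifies P(Y|do(S)) in this graph.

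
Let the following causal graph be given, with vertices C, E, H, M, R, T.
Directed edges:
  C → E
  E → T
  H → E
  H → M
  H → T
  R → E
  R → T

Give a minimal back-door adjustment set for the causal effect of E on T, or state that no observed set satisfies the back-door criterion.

desc(E)\{E}={T}; candidates ⊆ {C,H,M,R}.
size 0: {}; under {} E still reaches {C,H,M,R,T} ∋ T.
size 1: {C}, {H}, {M} …(+1); under {C} E still reaches {H,M,R,T} ∋ T.
{H,R}: E⊥T given {H,R} in G with E→· removed — back-door holds.

E→T: minimal back-door set {H, R}.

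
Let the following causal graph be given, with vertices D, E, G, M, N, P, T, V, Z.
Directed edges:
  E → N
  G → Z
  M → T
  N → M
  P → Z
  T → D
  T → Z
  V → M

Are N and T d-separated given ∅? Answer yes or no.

Bayes-Ball from N | ∅ reaches {D,E,M,T,Z}.
T ∈ reach(N|∅) ⇒ N ⊥̸ T | ∅.

No — N and T are d-connected given ∅.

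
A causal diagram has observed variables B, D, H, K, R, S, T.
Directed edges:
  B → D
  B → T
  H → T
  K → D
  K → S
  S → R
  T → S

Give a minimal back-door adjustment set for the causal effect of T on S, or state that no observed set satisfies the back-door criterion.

desc(T)\{T}={R,S}; candidates ⊆ {B,D,H,K}.
∅: T⊥S given ∅ in G with T→· removed — back-door holds.

T→S: minimal back-door set ∅.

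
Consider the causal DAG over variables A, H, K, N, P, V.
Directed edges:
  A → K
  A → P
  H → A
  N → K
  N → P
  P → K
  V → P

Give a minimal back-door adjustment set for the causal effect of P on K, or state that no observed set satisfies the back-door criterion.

P→K: minimal back-door set {A, N}.

desc(P)\{P}={K}; candidates ⊆ {A,H,N,V}.
size 0: {}; under {} P still reaches {A,H,K,N,V} ∋ K.
size 1: {A}, {H}, {N} …(+1); under {A} P still reaches {K,N,V} ∋ K.
{A,N}: P⊥K given {A,N} in G with P→· removed — back-door holds.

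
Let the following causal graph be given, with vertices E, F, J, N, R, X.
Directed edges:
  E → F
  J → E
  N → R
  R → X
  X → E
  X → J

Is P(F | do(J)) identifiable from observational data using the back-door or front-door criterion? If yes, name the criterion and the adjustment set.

P(F|do(J)): backdoor, adjust for {X}.

desc(J)\{J}={E,F}; candidates ⊆ {N,R,X}.
size 0: {}; under {} J still reaches {E,F,N,R,X} ∋ F.
{X}: J⊥F given {X} in G with J→· removed — back-door holds.
P(F|do(J)) = Σ_{X} P(F|J,X)·P(X).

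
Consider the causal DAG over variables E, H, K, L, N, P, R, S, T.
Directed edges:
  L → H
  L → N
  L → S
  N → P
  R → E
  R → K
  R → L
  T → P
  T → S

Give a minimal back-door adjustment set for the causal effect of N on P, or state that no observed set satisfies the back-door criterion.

N→P: minimal back-door set ∅.

desc(N)\{N}={P}; candidates ⊆ {E,H,K,L,R,S,T}.
∅: N⊥P given ∅ in G with N→· removed — back-door holds.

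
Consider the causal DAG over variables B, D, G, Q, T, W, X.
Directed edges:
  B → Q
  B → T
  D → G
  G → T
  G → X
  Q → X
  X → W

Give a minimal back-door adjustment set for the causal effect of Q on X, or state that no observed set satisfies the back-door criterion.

Q→X: minimal back-door set ∅.

desc(Q)\{Q}={W,X}; candidates ⊆ {B,D,G,T}.
∅: Q⊥X given ∅ in G with Q→· removed — back-door holds.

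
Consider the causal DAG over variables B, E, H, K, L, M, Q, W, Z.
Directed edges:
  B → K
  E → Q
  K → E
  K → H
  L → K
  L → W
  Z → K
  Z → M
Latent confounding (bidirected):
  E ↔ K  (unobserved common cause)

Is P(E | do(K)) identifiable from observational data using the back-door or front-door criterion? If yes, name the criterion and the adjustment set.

desc(K)\{K}={E,H,Q}; candidates ⊆ {B,L,M,W,Z}.
K↔E: latent back-door arc(s) into K.
size 0: {}; under {} K still reaches {B,E,L,M,Q,W,Z} ∋ E.
size 1: {B}, {L}, {M} …(+2); under {B} K still reaches {E,L,M,Q,W,Z} ∋ E.
size 2: {B,L}, {B,M}, {B,W} …(+7); under {B,L} K still reaches {E,M,Q,Z} ∋ E.
K↔E cannot be blocked by any observed set — no back-door set.
No mediator lies on a directed K→…→E path.
Neither criterion identifies P(E|do(K)) in this graph.

P(E|do(K)): not identifiable (no BD/FD set).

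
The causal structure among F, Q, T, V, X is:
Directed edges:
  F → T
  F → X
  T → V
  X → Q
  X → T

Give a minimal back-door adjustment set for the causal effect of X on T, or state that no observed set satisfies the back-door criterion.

X→T: minimal back-door set {F}.

desc(X)\{X}={Q,T,V}; candidates ⊆ {F}.
size 0: {}; under {} X still reaches {F,T,V} ∋ T.
{F}: X⊥T given {F} in G with X→· removed — back-door holds.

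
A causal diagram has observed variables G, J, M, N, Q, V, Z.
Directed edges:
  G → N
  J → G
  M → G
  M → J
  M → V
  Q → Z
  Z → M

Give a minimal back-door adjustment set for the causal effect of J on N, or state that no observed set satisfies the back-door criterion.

desc(J)\{J}={G,N}; candidates ⊆ {M,Q,V,Z}.
size 0: {}; under {} J still reaches {G,M,N,Q,V,Z} ∋ N.
{M}: J⊥N given {M} in G with J→· removed — back-door holds.

J→N: minimal back-door set {M}.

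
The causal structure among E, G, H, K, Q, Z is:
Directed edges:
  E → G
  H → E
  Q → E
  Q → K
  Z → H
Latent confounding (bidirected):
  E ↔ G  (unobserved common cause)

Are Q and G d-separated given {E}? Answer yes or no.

No — Q and G are d-connected given {E}.

Bayes-Ball from Q | {E} reaches {G,H,K,Z}.
G ∈ reach(Q|{E}) ⇒ Q ⊥̸ G | {E}.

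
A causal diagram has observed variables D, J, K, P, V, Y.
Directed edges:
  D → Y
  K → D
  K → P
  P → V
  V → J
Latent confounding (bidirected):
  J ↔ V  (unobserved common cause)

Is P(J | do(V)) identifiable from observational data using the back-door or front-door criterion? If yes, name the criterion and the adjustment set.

desc(V)\{V}={J}; candidates ⊆ {D,K,P,Y}.
V↔J: latent back-door arc(s) into V.
size 0: {}; under {} V still reaches {D,J,K,P,Y} ∋ J.
size 1: {D}, {K}, {P} …(+1); under {D} V still reaches {J,K,P} ∋ J.
size 2: {D,K}, {D,P}, {D,Y} …(+3); under {D,K} V still reaches {J,P} ∋ J.
V↔J cannot be blocked by any observed set — no back-door set.
No mediator lies on a directed V→…→J path.
Neither criterion identifies P(J|do(V)) in this graph.

P(J|do(V)): not identifiable (no BD/FD set).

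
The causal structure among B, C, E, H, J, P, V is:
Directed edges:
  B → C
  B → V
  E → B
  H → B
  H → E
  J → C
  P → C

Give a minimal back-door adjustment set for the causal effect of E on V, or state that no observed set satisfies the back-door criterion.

E→V: minimal back-door set {H}.

desc(E)\{E}={B,C,V}; candidates ⊆ {H,J,P}.
size 0: {}; under {} E still reaches {B,C,H,V} ∋ V.
{H}: E⊥V given {H} in G with E→· removed — back-door holds.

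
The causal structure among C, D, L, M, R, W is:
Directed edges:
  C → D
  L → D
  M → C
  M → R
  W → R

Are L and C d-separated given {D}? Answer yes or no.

Bayes-Ball from L | {D} reaches {C,M,R}.
C ∈ reach(L|{D}) ⇒ L ⊥̸ C | {D}.

No — L and C are d-connected given {D}.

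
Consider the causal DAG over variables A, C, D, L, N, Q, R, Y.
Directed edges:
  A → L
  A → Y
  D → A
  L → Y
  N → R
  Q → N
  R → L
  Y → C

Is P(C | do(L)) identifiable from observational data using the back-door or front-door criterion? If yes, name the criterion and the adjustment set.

P(C|do(L)): backdoor, adjust for {A}.

desc(L)\{L}={C,Y}; candidates ⊆ {A,D,N,Q,R}.
size 0: {}; under {} L still reaches {A,C,D,N,Q,R,Y} ∋ C.
{A}: L⊥C given {A} in G with L→· removed — back-door holds.
P(C|do(L)) = Σ_{A} P(C|L,A)·P(A).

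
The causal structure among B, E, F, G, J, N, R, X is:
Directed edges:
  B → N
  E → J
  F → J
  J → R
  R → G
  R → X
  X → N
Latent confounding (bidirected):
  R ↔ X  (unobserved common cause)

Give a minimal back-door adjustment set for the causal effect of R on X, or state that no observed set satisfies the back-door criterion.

R→X: no observed back-door set.

desc(R)\{R}={G,N,X}; candidates ⊆ {B,E,F,J}.
R↔X: latent back-door arc(s) into R.
size 0: {}; under {} R still reaches {E,F,J,N,X} ∋ X.
size 1: {B}, {E}, {F} …(+1); under {B} R still reaches {E,F,J,N,X} ∋ X.
size 2: {B,E}, {B,F}, {B,J} …(+3); under {B,E} R still reaches {F,J,N,X} ∋ X.
R↔X cannot be blocked by any observed set — no back-door set.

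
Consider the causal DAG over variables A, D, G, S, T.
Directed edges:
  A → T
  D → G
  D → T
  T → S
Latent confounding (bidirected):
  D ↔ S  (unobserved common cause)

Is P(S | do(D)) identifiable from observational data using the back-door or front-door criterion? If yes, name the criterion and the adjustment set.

P(S|do(D)): frontdoor, adjust for {T}.

desc(D)\{D}={G,S,T}; candidates ⊆ {A}.
D↔S: latent back-door arc(s) into D.
size 0: {}; under {} D still reaches {S} ∋ S.
size 1: {A}; under {A} D still reaches {S} ∋ S.
D↔S cannot be blocked by any observed set — no back-door set.
{T}: (i) intercepts every directed D→S path; (ii) no back-door D→{T}; (iii) {D} blocks every back-door {T}→S. Front-door holds.
P(S|do(D)) = Σ_{T} P(T|D) Σ_{D'} P(S|T,D')P(D').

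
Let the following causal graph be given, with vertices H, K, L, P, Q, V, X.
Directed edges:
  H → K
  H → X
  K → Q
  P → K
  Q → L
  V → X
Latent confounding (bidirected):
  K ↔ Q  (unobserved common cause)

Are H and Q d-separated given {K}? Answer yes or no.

No — H and Q are d-connected given {K}.

Bayes-Ball from H | {K} reaches {L,P,Q,X}.
Q ∈ reach(H|{K}) ⇒ H ⊥̸ Q | {K}.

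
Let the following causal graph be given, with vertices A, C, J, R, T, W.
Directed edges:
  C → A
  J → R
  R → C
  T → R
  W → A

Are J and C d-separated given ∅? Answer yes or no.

No — J and C are d-connected given ∅.

Bayes-Ball from J | ∅ reaches {A,C,R}.
C ∈ reach(J|∅) ⇒ J ⊥̸ C | ∅.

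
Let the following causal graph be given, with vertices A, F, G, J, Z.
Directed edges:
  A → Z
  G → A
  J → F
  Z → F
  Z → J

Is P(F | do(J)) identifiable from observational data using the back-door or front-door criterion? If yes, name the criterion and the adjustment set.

P(F|do(J)): backdoor, adjust for {Z}.

desc(J)\{J}={F}; candidates ⊆ {A,G,Z}.
size 0: {}; under {} J still reaches {A,F,G,Z} ∋ F.
{Z}: J⊥F given {Z} in G with J→· removed — back-door holds.
P(F|do(J)) = Σ_{Z} P(F|J,Z)·P(Z).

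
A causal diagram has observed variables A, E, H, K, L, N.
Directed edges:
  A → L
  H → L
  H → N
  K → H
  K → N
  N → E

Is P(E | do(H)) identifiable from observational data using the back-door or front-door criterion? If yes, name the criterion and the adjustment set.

P(E|do(H)): backdoor, adjust for {K}.

desc(H)\{H}={E,L,N}; candidates ⊆ {A,K}.
size 0: {}; under {} H still reaches {E,K,N} ∋ E.
{K}: H⊥E given {K} in G with H→· removed — back-door holds.
P(E|do(H)) = Σ_{K} P(E|H,K)·P(K).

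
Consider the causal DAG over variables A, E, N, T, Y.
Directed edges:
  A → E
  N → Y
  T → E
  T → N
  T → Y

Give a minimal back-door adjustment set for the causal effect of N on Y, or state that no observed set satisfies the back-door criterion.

desc(N)\{N}={Y}; candidates ⊆ {A,E,T}.
size 0: {}; under {} N still reaches {E,T,Y} ∋ Y.
{T}: N⊥Y given {T} in G with N→· removed — back-door holds.

N→Y: minimal back-door set {T}.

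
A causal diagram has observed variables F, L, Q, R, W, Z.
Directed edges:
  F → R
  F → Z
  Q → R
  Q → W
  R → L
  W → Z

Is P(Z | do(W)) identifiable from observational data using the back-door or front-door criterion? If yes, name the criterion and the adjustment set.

P(Z|do(W)): backdoor, adjust for ∅.

desc(W)\{W}={Z}; candidates ⊆ {F,L,Q,R}.
∅: W⊥Z given ∅ in G with W→· removed — back-door holds.
P(Z|do(W)) = P(Z|W) — no adjustment needed.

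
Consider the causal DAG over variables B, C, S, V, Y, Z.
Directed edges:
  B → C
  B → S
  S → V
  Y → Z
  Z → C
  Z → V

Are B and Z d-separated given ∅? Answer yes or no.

Bayes-Ball from B | ∅ reaches {C,S,V}.
Z ∉ reach(B|∅) ⇒ B ⊥ Z | ∅.

Yes — B ⊥ Z | ∅.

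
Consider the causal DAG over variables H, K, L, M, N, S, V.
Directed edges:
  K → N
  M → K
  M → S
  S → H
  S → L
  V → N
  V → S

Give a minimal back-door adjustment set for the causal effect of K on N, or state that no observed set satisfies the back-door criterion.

K→N: minimal back-door set ∅.

desc(K)\{K}={N}; candidates ⊆ {H,L,M,S,V}.
∅: K⊥N given ∅ in G with K→· removed — back-door holds.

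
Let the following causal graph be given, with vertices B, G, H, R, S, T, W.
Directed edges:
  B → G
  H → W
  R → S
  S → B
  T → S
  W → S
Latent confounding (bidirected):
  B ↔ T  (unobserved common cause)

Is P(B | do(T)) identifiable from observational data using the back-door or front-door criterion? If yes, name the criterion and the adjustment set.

desc(T)\{T}={B,G,S}; candidates ⊆ {H,R,W}.
T↔B: latent back-door arc(s) into T.
size 0: {}; under {} T still reaches {B,G} ∋ B.
size 1: {H}, {R}, {W}; under {H} T still reaches {B,G} ∋ B.
size 2: {H,R}, {H,W}, {R,W}; under {H,R} T still reaches {B,G} ∋ B.
T↔B cannot be blocked by any observed set — no back-door set.
{S}: (i) intercepts every directed T→B path; (ii) no back-door T→{S}; (iii) {T} blocks every back-door {S}→B. Front-door holds.
P(B|do(T)) = Σ_{S} P(S|T) Σ_{T'} P(B|S,T')P(T').

P(B|do(T)): frontdoor, adjust for {S}.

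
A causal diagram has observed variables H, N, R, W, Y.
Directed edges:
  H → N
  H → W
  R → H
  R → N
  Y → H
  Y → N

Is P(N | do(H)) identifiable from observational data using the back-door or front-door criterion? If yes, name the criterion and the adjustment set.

P(N|do(H)): backdoor, adjust for {R, Y}.

desc(H)\{H}={N,W}; candidates ⊆ {R,Y}.
size 0: {}; under {} H still reaches {N,R,Y} ∋ N.
size 1: {R}, {Y}; under {R} H still reaches {N,Y} ∋ N.
{R,Y}: H⊥N given {R,Y} in G with H→· removed — back-door holds.
P(N|do(H)) = Σ_{R,Y} P(N|H,R,Y)·P(R,Y).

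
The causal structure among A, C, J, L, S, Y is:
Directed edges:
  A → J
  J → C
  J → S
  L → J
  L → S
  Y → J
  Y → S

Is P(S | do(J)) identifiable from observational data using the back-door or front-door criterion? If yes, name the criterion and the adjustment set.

P(S|do(J)): backdoor, adjust for {L, Y}.

desc(J)\{J}={C,S}; candidates ⊆ {A,L,Y}.
size 0: {}; under {} J still reaches {A,L,S,Y} ∋ S.
size 1: {A}, {L}, {Y}; under {A} J still reaches {L,S,Y} ∋ S.
{L,Y}: J⊥S given {L,Y} in G with J→· removed — back-door holds.
P(S|do(J)) = Σ_{L,Y} P(S|J,L,Y)·P(L,Y).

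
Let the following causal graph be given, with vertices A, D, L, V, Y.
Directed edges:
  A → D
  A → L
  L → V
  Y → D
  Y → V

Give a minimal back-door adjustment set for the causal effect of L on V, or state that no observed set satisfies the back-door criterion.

desc(L)\{L}={V}; candidates ⊆ {A,D,Y}.
∅: L⊥V given ∅ in G with L→· removed — back-door holds.

L→V: minimal back-door set ∅.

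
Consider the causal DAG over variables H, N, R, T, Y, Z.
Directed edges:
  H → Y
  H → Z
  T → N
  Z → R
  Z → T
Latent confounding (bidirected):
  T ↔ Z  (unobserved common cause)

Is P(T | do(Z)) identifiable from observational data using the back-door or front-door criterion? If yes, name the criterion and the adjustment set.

desc(Z)\{Z}={N,R,T}; candidates ⊆ {H,Y}.
Z↔T: latent back-door arc(s) into Z.
size 0: {}; under {} Z still reaches {H,N,T,Y} ∋ T.
size 1: {H}, {Y}; under {H} Z still reaches {N,T} ∋ T.
size 2: {H,Y}; under {H,Y} Z still reaches {N,T} ∋ T.
Z↔T cannot be blocked by any observed set — no back-door set.
No mediator lies on a directed Z→…→T path.
Neither criterion identifies P(T|do(Z)) in this graph.

P(T|do(Z)): not identifiable (no BD/FD set).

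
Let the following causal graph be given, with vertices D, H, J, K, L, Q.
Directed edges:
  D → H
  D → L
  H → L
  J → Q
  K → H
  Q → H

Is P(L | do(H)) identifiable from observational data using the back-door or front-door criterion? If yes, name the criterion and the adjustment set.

desc(H)\{H}={L}; candidates ⊆ {D,J,K,Q}.
size 0: {}; under {} H still reaches {D,J,K,L,Q} ∋ L.
{D}: H⊥L given {D} in G with H→· removed — back-door holds.
P(L|do(H)) = Σ_{D} P(L|H,D)·P(D).

P(L|do(H)): backdoor, adjust for {D}.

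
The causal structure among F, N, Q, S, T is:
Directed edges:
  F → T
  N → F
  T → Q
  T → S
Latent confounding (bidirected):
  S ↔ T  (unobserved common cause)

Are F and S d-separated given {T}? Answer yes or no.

No — F and S are d-connected given {T}.

Bayes-Ball from F | {T} reaches {N,S}.
S ∈ reach(F|{T}) ⇒ F ⊥̸ S | {T}.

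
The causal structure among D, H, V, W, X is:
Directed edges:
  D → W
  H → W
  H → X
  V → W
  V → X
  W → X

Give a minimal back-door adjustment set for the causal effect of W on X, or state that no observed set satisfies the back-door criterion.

W→X: minimal back-door set {H, V}.

desc(W)\{W}={X}; candidates ⊆ {D,H,V}.
size 0: {}; under {} W still reaches {D,H,V,X} ∋ X.
size 1: {D}, {H}, {V}; under {D} W still reaches {H,V,X} ∋ X.
{H,V}: W⊥X given {H,V} in G with W→· removed — back-door holds.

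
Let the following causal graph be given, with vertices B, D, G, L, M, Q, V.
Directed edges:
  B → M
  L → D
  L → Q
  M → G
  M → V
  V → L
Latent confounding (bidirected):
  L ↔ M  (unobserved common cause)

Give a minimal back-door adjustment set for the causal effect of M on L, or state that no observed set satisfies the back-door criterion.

desc(M)\{M}={D,G,L,Q,V}; candidates ⊆ {B}.
M↔L: latent back-door arc(s) into M.
size 0: {}; under {} M still reaches {B,D,L,Q} ∋ L.
size 1: {B}; under {B} M still reaches {D,L,Q} ∋ L.
M↔L cannot be blocked by any observed set — no back-door set.

M→L: no observed back-door set.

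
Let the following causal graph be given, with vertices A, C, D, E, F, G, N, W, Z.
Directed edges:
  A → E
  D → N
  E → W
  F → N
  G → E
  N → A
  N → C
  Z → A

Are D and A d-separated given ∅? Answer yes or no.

Bayes-Ball from D | ∅ reaches {A,C,E,N,W}.
A ∈ reach(D|∅) ⇒ D ⊥̸ A | ∅.

No — D and A are d-connected given ∅.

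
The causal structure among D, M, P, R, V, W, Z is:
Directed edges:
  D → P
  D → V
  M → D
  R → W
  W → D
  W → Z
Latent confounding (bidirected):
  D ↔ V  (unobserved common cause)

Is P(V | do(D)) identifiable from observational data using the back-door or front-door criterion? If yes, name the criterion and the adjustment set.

P(V|do(D)): not identifiable (no BD/FD set).

desc(D)\{D}={P,V}; candidates ⊆ {M,R,W,Z}.
D↔V: latent back-door arc(s) into D.
size 0: {}; under {} D still reaches {M,R,V,W,Z} ∋ V.
size 1: {M}, {R}, {W} …(+1); under {M} D still reaches {R,V,W,Z} ∋ V.
size 2: {M,R}, {M,W}, {M,Z} …(+3); under {M,R} D still reaches {V,W,Z} ∋ V.
D↔V cannot be blocked by any observed set — no back-door set.
No mediator lies on a directed D→…→V path.
Neither criterion identifies P(V|do(D)) in this graph.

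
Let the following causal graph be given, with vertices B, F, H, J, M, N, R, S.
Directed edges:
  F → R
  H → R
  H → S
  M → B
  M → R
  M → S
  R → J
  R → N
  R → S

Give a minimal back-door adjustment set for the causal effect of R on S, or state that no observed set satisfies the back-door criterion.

R→S: minimal back-door set {H, M}.

desc(R)\{R}={J,N,S}; candidates ⊆ {B,F,H,M}.
size 0: {}; under {} R still reaches {B,F,H,M,S} ∋ S.
size 1: {B}, {F}, {H} …(+1); under {B} R still reaches {F,H,M,S} ∋ S.
{H,M}: R⊥S given {H,M} in G with R→· removed — back-door holds.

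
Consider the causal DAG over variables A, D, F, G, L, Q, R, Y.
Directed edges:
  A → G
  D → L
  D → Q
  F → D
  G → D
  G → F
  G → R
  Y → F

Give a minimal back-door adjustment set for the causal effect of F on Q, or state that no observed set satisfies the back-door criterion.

desc(F)\{F}={D,L,Q}; candidates ⊆ {A,G,R,Y}.
size 0: {}; under {} F still reaches {A,D,G,L,Q,R,Y} ∋ Q.
{G}: F⊥Q given {G} in G with F→· removed — back-door holds.

F→Q: minimal back-door set {G}.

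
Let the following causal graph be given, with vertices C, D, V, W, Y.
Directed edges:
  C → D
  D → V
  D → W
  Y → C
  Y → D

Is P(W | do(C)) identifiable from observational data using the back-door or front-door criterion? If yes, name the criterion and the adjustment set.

P(W|do(C)): backdoor, adjust for {Y}.

desc(C)\{C}={D,V,W}; candidates ⊆ {Y}.
size 0: {}; under {} C still reaches {D,V,W,Y} ∋ W.
{Y}: C⊥W given {Y} in G with C→· removed — back-door holds.
P(W|do(C)) = Σ_{Y} P(W|C,Y)·P(Y).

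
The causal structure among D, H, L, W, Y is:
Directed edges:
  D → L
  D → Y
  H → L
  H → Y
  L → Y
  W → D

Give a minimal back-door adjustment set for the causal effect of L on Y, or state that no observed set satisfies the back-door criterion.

L→Y: minimal back-door set {D, H}.

desc(L)\{L}={Y}; candidates ⊆ {D,H,W}.
size 0: {}; under {} L still reaches {D,H,W,Y} ∋ Y.
size 1: {D}, {H}, {W}; under {D} L still reaches {H,Y} ∋ Y.
{D,H}: L⊥Y given {D,H} in G with L→· removed — back-door holds.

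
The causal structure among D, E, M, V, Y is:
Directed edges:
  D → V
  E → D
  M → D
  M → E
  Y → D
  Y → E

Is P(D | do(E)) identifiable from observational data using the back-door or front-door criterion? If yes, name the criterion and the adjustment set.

P(D|do(E)): backdoor, adjust for {M, Y}.

desc(E)\{E}={D,V}; candidates ⊆ {M,Y}.
size 0: {}; under {} E still reaches {D,M,V,Y} ∋ D.
size 1: {M}, {Y}; under {M} E still reaches {D,V,Y} ∋ D.
{M,Y}: E⊥D given {M,Y} in G with E→· removed — back-door holds.
P(D|do(E)) = Σ_{M,Y} P(D|E,M,Y)·P(M,Y).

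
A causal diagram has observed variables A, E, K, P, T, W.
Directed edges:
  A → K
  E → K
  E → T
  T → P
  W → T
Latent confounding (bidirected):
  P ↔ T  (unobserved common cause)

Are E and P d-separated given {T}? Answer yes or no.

Bayes-Ball from E | {T} reaches {K,P,W}.
P ∈ reach(E|{T}) ⇒ E ⊥̸ P | {T}.

No — E and P are d-connected given {T}.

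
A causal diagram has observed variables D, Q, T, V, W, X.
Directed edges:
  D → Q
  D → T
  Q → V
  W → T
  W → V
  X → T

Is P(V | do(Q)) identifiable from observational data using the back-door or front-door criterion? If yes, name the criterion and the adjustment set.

P(V|do(Q)): backdoor, adjust for ∅.

desc(Q)\{Q}={V}; candidates ⊆ {D,T,W,X}.
∅: Q⊥V given ∅ in G with Q→· removed — back-door holds.
P(V|do(Q)) = P(V|Q) — no adjustment needed.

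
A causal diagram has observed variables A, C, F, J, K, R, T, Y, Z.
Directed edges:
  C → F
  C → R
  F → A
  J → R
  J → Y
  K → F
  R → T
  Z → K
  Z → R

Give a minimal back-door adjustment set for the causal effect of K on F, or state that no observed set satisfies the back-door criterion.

desc(K)\{K}={A,F}; candidates ⊆ {C,J,R,T,Y,Z}.
∅: K⊥F given ∅ in G with K→· removed — back-door holds.

K→F: minimal back-door set ∅.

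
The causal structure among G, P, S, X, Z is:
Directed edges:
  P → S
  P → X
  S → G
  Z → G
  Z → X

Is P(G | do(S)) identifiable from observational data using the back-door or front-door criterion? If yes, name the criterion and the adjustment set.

P(G|do(S)): backdoor, adjust for ∅.

desc(S)\{S}={G}; candidates ⊆ {P,X,Z}.
∅: S⊥G given ∅ in G with S→· removed — back-door holds.
P(G|do(S)) = P(G|S) — no adjustment needed.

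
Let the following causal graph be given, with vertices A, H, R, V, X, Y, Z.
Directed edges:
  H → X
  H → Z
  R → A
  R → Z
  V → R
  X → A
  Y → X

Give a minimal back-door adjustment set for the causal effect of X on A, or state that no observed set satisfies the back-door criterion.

X→A: minimal back-door set ∅.

desc(X)\{X}={A}; candidates ⊆ {H,R,V,Y,Z}.
∅: X⊥A given ∅ in G with X→· removed — back-door holds.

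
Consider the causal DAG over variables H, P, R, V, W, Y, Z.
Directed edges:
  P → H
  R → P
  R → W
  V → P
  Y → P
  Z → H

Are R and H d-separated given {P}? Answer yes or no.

Bayes-Ball from R | {P} reaches {V,W,Y}.
H ∉ reach(R|{P}) ⇒ R ⊥ H | {P}.

Yes — R ⊥ H | {P}.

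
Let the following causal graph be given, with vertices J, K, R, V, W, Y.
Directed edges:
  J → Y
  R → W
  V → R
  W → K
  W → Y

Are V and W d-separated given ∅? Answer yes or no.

Bayes-Ball from V | ∅ reaches {K,R,W,Y}.
W ∈ reach(V|∅) ⇒ V ⊥̸ W | ∅.

No — V and W are d-connected given ∅.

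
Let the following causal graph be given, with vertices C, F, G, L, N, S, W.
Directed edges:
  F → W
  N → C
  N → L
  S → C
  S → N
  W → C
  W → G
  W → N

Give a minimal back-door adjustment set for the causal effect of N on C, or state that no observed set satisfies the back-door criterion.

N→C: minimal back-door set {S, W}.

desc(N)\{N}={C,L}; candidates ⊆ {F,G,S,W}.
size 0: {}; under {} N still reaches {C,F,G,S,W} ∋ C.
size 1: {F}, {G}, {S} …(+1); under {F} N still reaches {C,G,S,W} ∋ C.
{S,W}: N⊥C given {S,W} in G with N→· removed — back-door holds.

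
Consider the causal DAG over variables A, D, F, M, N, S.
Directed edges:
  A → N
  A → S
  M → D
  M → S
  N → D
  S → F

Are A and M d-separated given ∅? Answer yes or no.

Bayes-Ball from A | ∅ reaches {D,F,N,S}.
M ∉ reach(A|∅) ⇒ A ⊥ M | ∅.

Yes — A ⊥ M | ∅.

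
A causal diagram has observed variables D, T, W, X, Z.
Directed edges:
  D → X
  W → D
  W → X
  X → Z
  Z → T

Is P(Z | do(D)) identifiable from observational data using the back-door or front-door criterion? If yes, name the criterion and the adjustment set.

desc(D)\{D}={T,X,Z}; candidates ⊆ {W}.
size 0: {}; under {} D still reaches {T,W,X,Z} ∋ Z.
{W}: D⊥Z given {W} in G with D→· removed — back-door holds.
P(Z|do(D)) = Σ_{W} P(Z|D,W)·P(W).

P(Z|do(D)): backdoor, adjust for {W}.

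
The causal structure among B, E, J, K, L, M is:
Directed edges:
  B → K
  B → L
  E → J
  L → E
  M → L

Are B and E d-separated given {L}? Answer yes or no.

Bayes-Ball from B | {L} reaches {K,M}.
E ∉ reach(B|{L}) ⇒ B ⊥ E | {L}.

Yes — B ⊥ E | {L}.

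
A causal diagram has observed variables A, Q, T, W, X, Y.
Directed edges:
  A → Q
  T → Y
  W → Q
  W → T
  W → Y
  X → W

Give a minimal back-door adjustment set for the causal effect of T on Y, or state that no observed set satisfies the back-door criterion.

desc(T)\{T}={Y}; candidates ⊆ {A,Q,W,X}.
size 0: {}; under {} T still reaches {Q,W,X,Y} ∋ Y.
{W}: T⊥Y given {W} in G with T→· removed — back-door holds.

T→Y: minimal back-door set {W}.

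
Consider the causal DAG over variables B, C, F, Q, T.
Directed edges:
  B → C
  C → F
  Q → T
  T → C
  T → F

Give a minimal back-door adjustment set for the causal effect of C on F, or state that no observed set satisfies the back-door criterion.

desc(C)\{C}={F}; candidates ⊆ {B,Q,T}.
size 0: {}; under {} C still reaches {B,F,Q,T} ∋ F.
{T}: C⊥F given {T} in G with C→· removed — back-door holds.

C→F: minimal back-door set {T}.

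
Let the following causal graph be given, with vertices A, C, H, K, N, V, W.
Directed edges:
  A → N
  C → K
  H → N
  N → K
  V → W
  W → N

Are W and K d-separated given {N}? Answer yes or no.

Bayes-Ball from W | {N} reaches {A,H,V}.
K ∉ reach(W|{N}) ⇒ W ⊥ K | {N}.

Yes — W ⊥ K | {N}.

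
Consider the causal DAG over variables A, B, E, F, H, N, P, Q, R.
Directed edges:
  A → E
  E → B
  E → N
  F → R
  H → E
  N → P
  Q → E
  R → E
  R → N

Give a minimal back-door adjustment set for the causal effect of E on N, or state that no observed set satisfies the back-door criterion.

E→N: minimal back-door set {R}.

desc(E)\{E}={B,N,P}; candidates ⊆ {A,F,H,Q,R}.
size 0: {}; under {} E still reaches {A,F,H,N,P,Q,R} ∋ N.
{R}: E⊥N given {R} in G with E→· removed — back-door holds.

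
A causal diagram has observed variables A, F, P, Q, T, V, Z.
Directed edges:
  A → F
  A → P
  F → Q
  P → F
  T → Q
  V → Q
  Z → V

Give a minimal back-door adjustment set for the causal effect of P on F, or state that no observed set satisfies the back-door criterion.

P→F: minimal back-door set {A}.

desc(P)\{P}={F,Q}; candidates ⊆ {A,T,V,Z}.
size 0: {}; under {} P still reaches {A,F,Q} ∋ F.
{A}: P⊥F given {A} in G with P→· removed — back-door holds.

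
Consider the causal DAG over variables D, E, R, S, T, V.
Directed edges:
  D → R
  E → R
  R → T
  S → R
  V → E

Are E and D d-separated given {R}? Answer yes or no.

No — E and D are d-connected given {R}.

Bayes-Ball from E | {R} reaches {D,S,V}.
D ∈ reach(E|{R}) ⇒ E ⊥̸ D | {R}.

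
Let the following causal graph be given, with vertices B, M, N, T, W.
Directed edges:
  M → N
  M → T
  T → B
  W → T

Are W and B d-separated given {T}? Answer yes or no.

Bayes-Ball from W | {T} reaches {M,N}.
B ∉ reach(W|{T}) ⇒ W ⊥ B | {T}.

Yes — W ⊥ B | {T}.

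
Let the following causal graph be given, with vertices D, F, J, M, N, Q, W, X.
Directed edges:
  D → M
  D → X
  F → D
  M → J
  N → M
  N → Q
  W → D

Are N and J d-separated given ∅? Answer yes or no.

Bayes-Ball from N | ∅ reaches {J,M,Q}.
J ∈ reach(N|∅) ⇒ N ⊥̸ J | ∅.

No — N and J are d-connected given ∅.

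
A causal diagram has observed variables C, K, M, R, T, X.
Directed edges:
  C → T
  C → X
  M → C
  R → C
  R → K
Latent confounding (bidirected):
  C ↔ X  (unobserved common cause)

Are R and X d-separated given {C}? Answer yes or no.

Bayes-Ball from R | {C} reaches {K,M,X}.
X ∈ reach(R|{C}) ⇒ R ⊥̸ X | {C}.

No — R and X are d-connected given {C}.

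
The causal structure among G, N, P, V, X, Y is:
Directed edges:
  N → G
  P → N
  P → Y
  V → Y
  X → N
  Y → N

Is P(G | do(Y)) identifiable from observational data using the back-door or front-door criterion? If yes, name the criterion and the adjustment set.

P(G|do(Y)): backdoor, adjust for {P}.

desc(Y)\{Y}={G,N}; candidates ⊆ {P,V,X}.
size 0: {}; under {} Y still reaches {G,N,P,V} ∋ G.
{P}: Y⊥G given {P} in G with Y→· removed — back-door holds.
P(G|do(Y)) = Σ_{P} P(G|Y,P)·P(P).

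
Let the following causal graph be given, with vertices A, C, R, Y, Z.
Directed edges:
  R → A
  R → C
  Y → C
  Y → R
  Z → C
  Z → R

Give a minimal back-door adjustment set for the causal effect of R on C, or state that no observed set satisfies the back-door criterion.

desc(R)\{R}={A,C}; candidates ⊆ {Y,Z}.
size 0: {}; under {} R still reaches {C,Y,Z} ∋ C.
size 1: {Y}, {Z}; under {Y} R still reaches {C,Z} ∋ C.
{Y,Z}: R⊥C given {Y,Z} in G with R→· removed — back-door holds.

R→C: minimal back-door set {Y, Z}.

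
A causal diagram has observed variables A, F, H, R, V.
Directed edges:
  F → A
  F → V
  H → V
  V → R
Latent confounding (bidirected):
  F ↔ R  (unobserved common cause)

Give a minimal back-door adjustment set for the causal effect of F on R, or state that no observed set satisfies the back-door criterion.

desc(F)\{F}={A,R,V}; candidates ⊆ {H}.
F↔R: latent back-door arc(s) into F.
size 0: {}; under {} F still reaches {R} ∋ R.
size 1: {H}; under {H} F still reaches {R} ∋ R.
F↔R cannot be blocked by any observed set — no back-door set.

F→R: no observed back-door set.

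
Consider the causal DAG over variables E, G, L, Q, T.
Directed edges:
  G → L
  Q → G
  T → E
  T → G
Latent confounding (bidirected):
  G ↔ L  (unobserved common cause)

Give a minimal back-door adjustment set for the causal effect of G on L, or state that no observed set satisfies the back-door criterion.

desc(G)\{G}={L}; candidates ⊆ {E,Q,T}.
G↔L: latent back-door arc(s) into G.
size 0: {}; under {} G still reaches {E,L,Q,T} ∋ L.
size 1: {E}, {Q}, {T}; under {E} G still reaches {L,Q,T} ∋ L.
size 2: {E,Q}, {E,T}, {Q,T}; under {E,Q} G still reaches {L,T} ∋ L.
G↔L cannot be blocked by any observed set — no back-door set.

G→L: no observed back-door set.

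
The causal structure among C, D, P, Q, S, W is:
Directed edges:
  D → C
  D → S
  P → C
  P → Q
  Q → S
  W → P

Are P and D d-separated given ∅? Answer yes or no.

Bayes-Ball from P | ∅ reaches {C,Q,S,W}.
D ∉ reach(P|∅) ⇒ P ⊥ D | ∅.

Yes — P ⊥ D | ∅.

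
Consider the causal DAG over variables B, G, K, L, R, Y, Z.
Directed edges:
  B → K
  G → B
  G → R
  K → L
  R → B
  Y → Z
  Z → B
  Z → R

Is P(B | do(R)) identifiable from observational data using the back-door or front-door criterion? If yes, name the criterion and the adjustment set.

P(B|do(R)): backdoor, adjust for {G, Z}.

desc(R)\{R}={B,K,L}; candidates ⊆ {G,Y,Z}.
size 0: {}; under {} R still reaches {B,G,K,L,Y,Z} ∋ B.
size 1: {G}, {Y}, {Z}; under {G} R still reaches {B,K,L,Y,Z} ∋ B.
{G,Z}: R⊥B given {G,Z} in G with R→· removed — back-door holds.
P(B|do(R)) = Σ_{G,Z} P(B|R,G,Z)·P(G,Z).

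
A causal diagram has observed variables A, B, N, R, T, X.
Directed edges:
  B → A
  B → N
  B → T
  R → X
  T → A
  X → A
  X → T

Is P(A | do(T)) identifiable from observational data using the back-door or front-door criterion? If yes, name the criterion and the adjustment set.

P(A|do(T)): backdoor, adjust for {B, X}.

desc(T)\{T}={A}; candidates ⊆ {B,N,R,X}.
size 0: {}; under {} T still reaches {A,B,N,R,X} ∋ A.
size 1: {B}, {N}, {R} …(+1); under {B} T still reaches {A,R,X} ∋ A.
{B,X}: T⊥A given {B,X} in G with T→· removed — back-door holds.
P(A|do(T)) = Σ_{B,X} P(A|T,B,X)·P(B,X).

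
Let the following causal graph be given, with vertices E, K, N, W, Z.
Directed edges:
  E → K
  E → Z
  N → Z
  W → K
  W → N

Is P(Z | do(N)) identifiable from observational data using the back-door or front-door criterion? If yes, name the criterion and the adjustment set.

P(Z|do(N)): backdoor, adjust for ∅.

desc(N)\{N}={Z}; candidates ⊆ {E,K,W}.
∅: N⊥Z given ∅ in G with N→· removed — back-door holds.
P(Z|do(N)) = P(Z|N) — no adjustment needed.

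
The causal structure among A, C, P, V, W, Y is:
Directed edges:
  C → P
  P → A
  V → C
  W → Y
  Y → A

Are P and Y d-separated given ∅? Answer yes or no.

Yes — P ⊥ Y | ∅.

Bayes-Ball from P | ∅ reaches {A,C,V}.
Y ∉ reach(P|∅) ⇒ P ⊥ Y | ∅.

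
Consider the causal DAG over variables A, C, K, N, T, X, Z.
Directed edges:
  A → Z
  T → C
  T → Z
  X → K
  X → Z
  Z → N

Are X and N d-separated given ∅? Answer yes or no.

Bayes-Ball from X | ∅ reaches {K,N,Z}.
N ∈ reach(X|∅) ⇒ X ⊥̸ N | ∅.

No — X and N are d-connected given ∅.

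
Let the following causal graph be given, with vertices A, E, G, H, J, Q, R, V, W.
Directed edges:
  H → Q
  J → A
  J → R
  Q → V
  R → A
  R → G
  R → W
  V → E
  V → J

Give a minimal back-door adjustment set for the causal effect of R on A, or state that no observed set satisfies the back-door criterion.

R→A: minimal back-door set {J}.

desc(R)\{R}={A,G,W}; candidates ⊆ {E,H,J,Q,V}.
size 0: {}; under {} R still reaches {A,E,H,J,Q,V} ∋ A.
{J}: R⊥A given {J} in G with R→· removed — back-door holds.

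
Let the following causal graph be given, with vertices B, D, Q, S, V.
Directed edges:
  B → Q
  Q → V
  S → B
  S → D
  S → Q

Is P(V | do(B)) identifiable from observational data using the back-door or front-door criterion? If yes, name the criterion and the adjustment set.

desc(B)\{B}={Q,V}; candidates ⊆ {D,S}.
size 0: {}; under {} B still reaches {D,Q,S,V} ∋ V.
{S}: B⊥V given {S} in G with B→· removed — back-door holds.
P(V|do(B)) = Σ_{S} P(V|B,S)·P(S).

P(V|do(B)): backdoor, adjust for {S}.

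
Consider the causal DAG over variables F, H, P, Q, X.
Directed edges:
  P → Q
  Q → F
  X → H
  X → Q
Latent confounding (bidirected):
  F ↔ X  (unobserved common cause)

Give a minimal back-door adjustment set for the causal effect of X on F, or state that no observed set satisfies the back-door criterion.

desc(X)\{X}={F,H,Q}; candidates ⊆ {P}.
X↔F: latent back-door arc(s) into X.
size 0: {}; under {} X still reaches {F} ∋ F.
size 1: {P}; under {P} X still reaches {F} ∋ F.
X↔F cannot be blocked by any observed set — no back-door set.

X→F: no observed back-door set.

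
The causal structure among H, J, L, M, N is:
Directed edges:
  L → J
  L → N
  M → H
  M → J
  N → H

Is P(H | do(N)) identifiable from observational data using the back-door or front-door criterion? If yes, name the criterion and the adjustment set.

desc(N)\{N}={H}; candidates ⊆ {J,L,M}.
∅: N⊥H given ∅ in G with N→· removed — back-door holds.
P(H|do(N)) = P(H|N) — no adjustment needed.

P(H|do(N)): backdoor, adjust for ∅.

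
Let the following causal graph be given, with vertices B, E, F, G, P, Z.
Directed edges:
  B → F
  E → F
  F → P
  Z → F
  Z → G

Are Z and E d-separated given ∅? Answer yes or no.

Yes — Z ⊥ E | ∅.

Bayes-Ball from Z | ∅ reaches {F,G,P}.
E ∉ reach(Z|∅) ⇒ Z ⊥ E | ∅.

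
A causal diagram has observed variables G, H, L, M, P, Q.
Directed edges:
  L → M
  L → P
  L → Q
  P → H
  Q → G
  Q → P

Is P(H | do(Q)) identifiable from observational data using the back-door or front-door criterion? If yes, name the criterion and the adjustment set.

P(H|do(Q)): backdoor, adjust for {L}.

desc(Q)\{Q}={G,H,P}; candidates ⊆ {L,M}.
size 0: {}; under {} Q still reaches {H,L,M,P} ∋ H.
{L}: Q⊥H given {L} in G with Q→· removed — back-door holds.
P(H|do(Q)) = Σ_{L} P(H|Q,L)·P(L).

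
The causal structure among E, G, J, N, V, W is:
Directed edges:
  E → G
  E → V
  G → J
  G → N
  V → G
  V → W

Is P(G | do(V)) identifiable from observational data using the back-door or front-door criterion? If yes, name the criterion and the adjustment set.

P(G|do(V)): backdoor, adjust for {E}.

desc(V)\{V}={G,J,N,W}; candidates ⊆ {E}.
size 0: {}; under {} V still reaches {E,G,J,N} ∋ G.
{E}: V⊥G given {E} in G with V→· removed — back-door holds.
P(G|do(V)) = Σ_{E} P(G|V,E)·P(E).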